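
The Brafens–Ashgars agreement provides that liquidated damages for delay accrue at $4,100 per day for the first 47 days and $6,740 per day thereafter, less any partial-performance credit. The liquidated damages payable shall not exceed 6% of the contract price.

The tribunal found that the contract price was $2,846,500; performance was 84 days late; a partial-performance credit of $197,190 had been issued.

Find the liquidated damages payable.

First 47 days: 47 × $4,100 = $192,700
Remaining days: (84 − 47) × $6,740 = $249,380
Accrued per-day damages: $192,700 + $249,380 = $442,080
Less partial-performance credit: $442,080 − $197,190 = $244,890
Cap: 6% of $2,846,500 = $170,790
Cap at $170,790: $244,890 exceeds the cap → $170,790

$170,790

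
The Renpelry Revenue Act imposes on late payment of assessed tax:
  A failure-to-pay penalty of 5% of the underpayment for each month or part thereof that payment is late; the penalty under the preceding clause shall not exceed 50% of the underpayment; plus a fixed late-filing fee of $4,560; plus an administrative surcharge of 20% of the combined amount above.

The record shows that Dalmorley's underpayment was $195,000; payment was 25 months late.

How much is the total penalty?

Accrued rate: 5% × 25 = 125%, capped at 50% → 50%
Failure-to-pay penalty: 50% of $195,000 = $97,500
Penalty before surcharge: $97,500 + $4,560 = $102,060
Administrative surcharge: 20% of $102,060 = $20,412
Total penalty: $102,060 + $20,412 = $122,472

$122,472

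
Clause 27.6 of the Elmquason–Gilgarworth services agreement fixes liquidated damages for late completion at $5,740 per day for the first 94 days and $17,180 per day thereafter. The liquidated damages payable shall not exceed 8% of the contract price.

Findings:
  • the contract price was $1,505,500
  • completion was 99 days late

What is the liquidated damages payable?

First 94 days: 94 × $5,740 = $539,560
Remaining days: (99 − 94) × $17,180 = $85,900
Accrued per-day damages: $539,560 + $85,900 = $625,460
Cap: 8% of $1,505,500 = $120,440
Cap at $120,440: $625,460 exceeds the cap → $120,440

$120,440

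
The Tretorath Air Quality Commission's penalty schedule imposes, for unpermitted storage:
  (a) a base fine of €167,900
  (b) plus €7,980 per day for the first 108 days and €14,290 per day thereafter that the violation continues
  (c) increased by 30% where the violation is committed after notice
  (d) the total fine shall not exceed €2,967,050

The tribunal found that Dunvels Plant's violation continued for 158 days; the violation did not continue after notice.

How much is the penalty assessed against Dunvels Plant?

First 108 days: 108 × €7,980 = €861,840
Remaining days: (158 − 108) × €14,290 = €714,500
Per-day component: €861,840 + €714,500 = €1,576,340
Base plus per-day: €167,900 + €1,576,340 = €1,744,240
The violation did not continue after notice: no 30% increase.
Cap at €2,967,050: €1,744,240 is within the cap, no reduction.

€1,744,240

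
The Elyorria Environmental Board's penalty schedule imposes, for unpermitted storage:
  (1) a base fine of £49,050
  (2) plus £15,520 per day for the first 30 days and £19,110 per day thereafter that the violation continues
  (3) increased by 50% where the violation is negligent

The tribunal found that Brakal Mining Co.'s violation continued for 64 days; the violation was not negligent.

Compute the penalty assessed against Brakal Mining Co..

Civil penalty: £1,164,390

First 30 days: 30 × £15,520 = £465,600
Remaining days: (64 − 30) × £19,110 = £649,740
Per-day component: £465,600 + £649,740 = £1,115,340
Base plus per-day: £49,050 + £1,115,340 = £1,164,390
The violation was not negligent: no 50% increase.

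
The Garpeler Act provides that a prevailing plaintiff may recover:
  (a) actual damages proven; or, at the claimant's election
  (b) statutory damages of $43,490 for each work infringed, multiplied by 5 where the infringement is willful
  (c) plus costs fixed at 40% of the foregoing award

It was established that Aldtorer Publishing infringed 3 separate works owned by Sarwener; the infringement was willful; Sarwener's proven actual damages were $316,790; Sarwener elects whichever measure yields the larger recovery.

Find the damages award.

$913,290

Statutory damages: 3 × $43,490 = $130,470
Multiplied by 5: 5 × $130,470 = $652,350
Greater of actual damages ($316,790) or enhanced statutory damages ($652,350): $652,350
Costs: 40% of $652,350 = $260,940
Award plus costs: $652,350 + $260,940 = $913,290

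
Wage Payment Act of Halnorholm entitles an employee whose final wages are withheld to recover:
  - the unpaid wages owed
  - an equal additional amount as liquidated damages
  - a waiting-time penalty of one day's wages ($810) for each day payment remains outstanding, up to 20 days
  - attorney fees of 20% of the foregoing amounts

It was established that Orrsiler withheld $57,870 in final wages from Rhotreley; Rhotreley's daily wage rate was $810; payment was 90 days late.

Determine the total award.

Liquidated damages (equal amount): $57,870
Penalty days: min(90, 20) = 20
Waiting-time penalty: 20 × $810 = $16,200
Subtotal: $57,870 + $57,870 + $16,200 = $131,940
Attorney fees: 20% of $131,940 = $26,388
Total award: $131,940 + $26,388 = $158,328

$158,328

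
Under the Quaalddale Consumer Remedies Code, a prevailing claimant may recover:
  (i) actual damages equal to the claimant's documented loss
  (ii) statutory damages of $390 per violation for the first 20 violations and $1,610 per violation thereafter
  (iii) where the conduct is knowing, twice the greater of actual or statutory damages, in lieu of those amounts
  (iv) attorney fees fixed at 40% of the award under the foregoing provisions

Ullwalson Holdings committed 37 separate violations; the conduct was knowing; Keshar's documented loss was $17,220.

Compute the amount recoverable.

First 20 violations: 20 × $390 = $7,800
Remaining violations: (37 − 20) × $1,610 = $27,370
Statutory damages: $7,800 + $27,370 = $35,170
Greater of actual damages ($17,220) or statutory damages ($35,170): $35,170
Doubled: 2 × $35,170 = $70,340
Attorney fees: 40% of $70,340 = $28,136
Total recovery: $70,340 + $28,136 = $98,476

$98,476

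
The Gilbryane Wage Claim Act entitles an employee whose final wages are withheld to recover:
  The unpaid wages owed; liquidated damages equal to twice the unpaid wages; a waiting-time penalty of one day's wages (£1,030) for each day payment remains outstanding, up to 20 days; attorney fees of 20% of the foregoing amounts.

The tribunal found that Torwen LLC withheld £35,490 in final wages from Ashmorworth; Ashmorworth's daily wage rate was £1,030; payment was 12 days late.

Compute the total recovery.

£142,596

Doubled: 2 × £35,490 = £70,980
Penalty days: min(12, 20) = 12
Waiting-time penalty: 12 × £1,030 = £12,360
Subtotal: £35,490 + £70,980 + £12,360 = £118,830
Attorney fees: 20% of £118,830 = £23,766
Total award: £118,830 + £23,766 = £142,596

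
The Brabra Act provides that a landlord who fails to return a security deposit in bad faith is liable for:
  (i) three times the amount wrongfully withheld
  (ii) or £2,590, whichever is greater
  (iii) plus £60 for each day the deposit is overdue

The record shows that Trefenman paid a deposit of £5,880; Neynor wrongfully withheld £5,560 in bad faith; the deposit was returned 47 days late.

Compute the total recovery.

Trebled: 3 × £5,560 = £16,680
Minimum £2,590: £16,680 meets the minimum, no increase.
Late-return penalty: 47 × £60 = £2,820
Damages plus late penalty: £16,680 + £2,820 = £19,500

£19,500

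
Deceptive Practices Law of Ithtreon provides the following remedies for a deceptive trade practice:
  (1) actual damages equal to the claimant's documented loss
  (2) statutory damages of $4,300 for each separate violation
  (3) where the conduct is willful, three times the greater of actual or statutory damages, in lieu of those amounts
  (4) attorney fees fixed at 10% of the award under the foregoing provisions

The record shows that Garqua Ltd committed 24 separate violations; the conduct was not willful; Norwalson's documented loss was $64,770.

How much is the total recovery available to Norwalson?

Statutory damages: 24 × $4,300 = $103,200
Conduct not willful: the in-lieu enhancement does not apply.
Actual plus statutory damages: $64,770 + $103,200 = $167,970
Attorney fees: 10% of $167,970 = $16,797
Total recovery: $167,970 + $16,797 = $184,767

Total recovery: $184,767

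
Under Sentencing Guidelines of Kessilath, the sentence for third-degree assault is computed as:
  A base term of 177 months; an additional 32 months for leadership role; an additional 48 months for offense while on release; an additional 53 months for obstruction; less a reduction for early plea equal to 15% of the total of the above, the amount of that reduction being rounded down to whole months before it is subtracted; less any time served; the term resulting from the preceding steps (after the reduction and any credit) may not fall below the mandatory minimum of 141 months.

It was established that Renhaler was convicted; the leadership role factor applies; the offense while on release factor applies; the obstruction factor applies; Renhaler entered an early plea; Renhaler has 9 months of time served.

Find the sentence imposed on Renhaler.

Leadership role enhancement: +32 months
Offense while on release enhancement: +48 months
Obstruction enhancement: +53 months
Adjusted term: 177 months + 32 months + 48 months + 53 months = 310 months
Early plea reduction: 15% of 310 months = 46 months (rounded down)
After reduction: 310 − 46 = 264 months
Less time served: 264 months − 9 months = 255 months
Minimum 141 months: 255 months meets the minimum, no increase.

255 months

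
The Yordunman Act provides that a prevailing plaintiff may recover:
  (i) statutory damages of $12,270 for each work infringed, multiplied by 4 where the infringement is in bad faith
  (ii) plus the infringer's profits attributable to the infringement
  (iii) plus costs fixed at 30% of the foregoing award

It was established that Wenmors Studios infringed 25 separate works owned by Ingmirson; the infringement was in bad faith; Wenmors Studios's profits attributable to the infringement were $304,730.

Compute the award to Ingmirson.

$1,991,249

Statutory damages: 25 × $12,270 = $306,750
Multiplied by 4: 4 × $306,750 = $1,227,000
Combined award: $1,227,000 + $304,730 = $1,531,730
Costs: 30% of $1,531,730 = $459,519
Award plus costs: $1,531,730 + $459,519 = $1,991,249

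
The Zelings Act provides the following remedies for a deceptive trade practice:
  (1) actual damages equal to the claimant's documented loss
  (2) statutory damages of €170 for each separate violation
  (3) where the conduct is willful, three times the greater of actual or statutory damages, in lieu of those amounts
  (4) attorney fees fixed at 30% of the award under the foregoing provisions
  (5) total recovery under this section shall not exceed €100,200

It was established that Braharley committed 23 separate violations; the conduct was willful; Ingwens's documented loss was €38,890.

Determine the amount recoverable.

Statutory damages: 23 × €170 = €3,910
Greater of actual damages (€38,890) or statutory damages (€3,910): €38,890
Trebled: 3 × €38,890 = €116,670
Attorney fees: 30% of €116,670 = €35,001
Total before cap: €116,670 + €35,001 = €151,671
Cap at €100,200: €151,671 exceeds the cap → €100,200

€100,200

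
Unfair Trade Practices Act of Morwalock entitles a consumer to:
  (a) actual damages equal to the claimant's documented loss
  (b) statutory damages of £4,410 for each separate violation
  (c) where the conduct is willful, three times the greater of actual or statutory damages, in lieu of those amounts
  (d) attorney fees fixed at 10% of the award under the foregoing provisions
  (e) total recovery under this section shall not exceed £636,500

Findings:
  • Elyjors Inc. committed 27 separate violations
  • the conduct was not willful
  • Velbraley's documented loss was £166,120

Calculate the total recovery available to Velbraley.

£313,709

Statutory damages: 27 × £4,410 = £119,070
Conduct not willful: the in-lieu enhancement does not apply.
Actual plus statutory damages: £166,120 + £119,070 = £285,190
Attorney fees: 10% of £285,190 = £28,519
Total before cap: £285,190 + £28,519 = £313,709
Cap at £636,500: £313,709 is within the cap, no reduction.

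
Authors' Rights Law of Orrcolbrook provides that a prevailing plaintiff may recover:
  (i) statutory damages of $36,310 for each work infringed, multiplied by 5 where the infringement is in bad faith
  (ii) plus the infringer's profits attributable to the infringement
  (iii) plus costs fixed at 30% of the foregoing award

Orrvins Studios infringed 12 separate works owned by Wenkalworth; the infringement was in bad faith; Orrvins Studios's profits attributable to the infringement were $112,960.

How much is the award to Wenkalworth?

$2,979,028

Statutory damages: 12 × $36,310 = $435,720
Multiplied by 5: 5 × $435,720 = $2,178,600
Combined award: $2,178,600 + $112,960 = $2,291,560
Costs: 30% of $2,291,560 = $687,468
Award plus costs: $2,291,560 + $687,468 = $2,979,028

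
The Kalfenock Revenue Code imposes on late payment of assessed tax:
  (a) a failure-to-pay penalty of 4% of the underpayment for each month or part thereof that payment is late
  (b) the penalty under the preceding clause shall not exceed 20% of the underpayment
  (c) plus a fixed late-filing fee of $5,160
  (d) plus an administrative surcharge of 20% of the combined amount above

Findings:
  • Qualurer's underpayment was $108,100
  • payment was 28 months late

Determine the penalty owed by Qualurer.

$32,136

Accrued rate: 4% × 28 = 112%, capped at 20% → 20%
Failure-to-pay penalty: 20% of $108,100 = $21,620
Penalty before surcharge: $21,620 + $5,160 = $26,780
Administrative surcharge: 20% of $26,780 = $5,356
Total penalty: $26,780 + $5,356 = $32,136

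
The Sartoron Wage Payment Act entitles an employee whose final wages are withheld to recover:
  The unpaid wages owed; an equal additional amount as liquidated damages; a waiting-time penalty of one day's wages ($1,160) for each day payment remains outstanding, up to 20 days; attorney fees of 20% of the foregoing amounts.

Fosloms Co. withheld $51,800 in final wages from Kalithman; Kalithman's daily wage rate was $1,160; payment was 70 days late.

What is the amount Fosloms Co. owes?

Total award: $152,160

Liquidated damages (equal amount): $51,800
Penalty days: min(70, 20) = 20
Waiting-time penalty: 20 × $1,160 = $23,200
Subtotal: $51,800 + $51,800 + $23,200 = $126,800
Attorney fees: 20% of $126,800 = $25,360
Total award: $126,800 + $25,360 = $152,160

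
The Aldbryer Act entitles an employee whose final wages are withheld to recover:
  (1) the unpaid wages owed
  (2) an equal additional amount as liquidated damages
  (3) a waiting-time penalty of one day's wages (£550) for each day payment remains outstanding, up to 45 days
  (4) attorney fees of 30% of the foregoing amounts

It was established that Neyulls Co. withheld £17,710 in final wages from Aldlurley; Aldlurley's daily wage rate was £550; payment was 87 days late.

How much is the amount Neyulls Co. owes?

Liquidated damages (equal amount): £17,710
Penalty days: min(87, 45) = 45
Waiting-time penalty: 45 × £550 = £24,750
Subtotal: £17,710 + £17,710 + £24,750 = £60,170
Attorney fees: 30% of £60,170 = £18,051
Total award: £60,170 + £18,051 = £78,221

£78,221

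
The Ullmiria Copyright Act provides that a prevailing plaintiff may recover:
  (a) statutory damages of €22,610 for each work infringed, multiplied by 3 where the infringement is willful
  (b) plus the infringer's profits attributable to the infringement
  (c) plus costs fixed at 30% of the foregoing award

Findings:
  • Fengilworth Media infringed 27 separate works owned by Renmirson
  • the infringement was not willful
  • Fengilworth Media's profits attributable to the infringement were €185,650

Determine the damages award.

Statutory damages: 27 × €22,610 = €610,470
Infringement not willful: no ×3 enhancement.
Combined award: €610,470 + €185,650 = €796,120
Costs: 30% of €796,120 = €238,836
Award plus costs: €796,120 + €238,836 = €1,034,956

€1,034,956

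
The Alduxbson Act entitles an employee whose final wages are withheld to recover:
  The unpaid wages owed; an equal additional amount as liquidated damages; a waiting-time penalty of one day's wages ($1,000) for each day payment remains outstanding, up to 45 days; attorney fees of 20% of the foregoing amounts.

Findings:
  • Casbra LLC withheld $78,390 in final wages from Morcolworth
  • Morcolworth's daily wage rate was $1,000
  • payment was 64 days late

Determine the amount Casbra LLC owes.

$242,136

Liquidated damages (equal amount): $78,390
Penalty days: min(64, 45) = 45
Waiting-time penalty: 45 × $1,000 = $45,000
Subtotal: $78,390 + $78,390 + $45,000 = $201,780
Attorney fees: 20% of $201,780 = $40,356
Total award: $201,780 + $40,356 = $242,136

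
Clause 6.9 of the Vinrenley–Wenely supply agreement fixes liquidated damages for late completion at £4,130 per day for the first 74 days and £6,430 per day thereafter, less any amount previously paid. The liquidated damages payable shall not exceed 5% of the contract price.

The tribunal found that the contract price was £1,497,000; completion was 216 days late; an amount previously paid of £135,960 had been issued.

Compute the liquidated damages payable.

£74,850

First 74 days: 74 × £4,130 = £305,620
Remaining days: (216 − 74) × £6,430 = £913,060
Accrued per-day damages: £305,620 + £913,060 = £1,218,680
Less amount previously paid: £1,218,680 − £135,960 = £1,082,720
Cap: 5% of £1,497,000 = £74,850
Cap at £74,850: £1,082,720 exceeds the cap → £74,850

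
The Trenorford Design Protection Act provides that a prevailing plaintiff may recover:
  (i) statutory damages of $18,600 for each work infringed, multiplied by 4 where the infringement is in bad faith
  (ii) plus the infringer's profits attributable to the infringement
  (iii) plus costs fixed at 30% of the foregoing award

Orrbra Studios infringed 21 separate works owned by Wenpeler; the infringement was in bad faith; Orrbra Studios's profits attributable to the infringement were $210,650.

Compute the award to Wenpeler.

$2,304,965

Statutory damages: 21 × $18,600 = $390,600
Multiplied by 4: 4 × $390,600 = $1,562,400
Combined award: $1,562,400 + $210,650 = $1,773,050
Costs: 30% of $1,773,050 = $531,915
Award plus costs: $1,773,050 + $531,915 = $2,304,965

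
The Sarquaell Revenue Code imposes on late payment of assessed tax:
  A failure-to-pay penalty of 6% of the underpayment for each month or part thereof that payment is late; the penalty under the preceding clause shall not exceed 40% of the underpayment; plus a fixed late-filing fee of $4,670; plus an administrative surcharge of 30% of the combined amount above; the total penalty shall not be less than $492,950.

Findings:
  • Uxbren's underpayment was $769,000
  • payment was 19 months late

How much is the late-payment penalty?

Accrued rate: 6% × 19 = 114%, capped at 40% → 40%
Failure-to-pay penalty: 40% of $769,000 = $307,600
Penalty before surcharge: $307,600 + $4,670 = $312,270
Administrative surcharge: 30% of $312,270 = $93,681
Total penalty: $312,270 + $93,681 = $405,951
Minimum $492,950: $405,951 is below the minimum → $492,950

$492,950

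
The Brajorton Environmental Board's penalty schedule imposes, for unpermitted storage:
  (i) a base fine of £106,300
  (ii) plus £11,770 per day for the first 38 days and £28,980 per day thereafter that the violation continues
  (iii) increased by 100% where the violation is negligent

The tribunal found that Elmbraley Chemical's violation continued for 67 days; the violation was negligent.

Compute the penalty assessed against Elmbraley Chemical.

£2,787,960

First 38 days: 38 × £11,770 = £447,260
Remaining days: (67 − 38) × £28,980 = £840,420
Per-day component: £447,260 + £840,420 = £1,287,680
Base plus per-day: £106,300 + £1,287,680 = £1,393,980
Enhancement: 100% of £1,393,980 = £1,393,980
Enhanced fine: £1,393,980 + £1,393,980 = £2,787,960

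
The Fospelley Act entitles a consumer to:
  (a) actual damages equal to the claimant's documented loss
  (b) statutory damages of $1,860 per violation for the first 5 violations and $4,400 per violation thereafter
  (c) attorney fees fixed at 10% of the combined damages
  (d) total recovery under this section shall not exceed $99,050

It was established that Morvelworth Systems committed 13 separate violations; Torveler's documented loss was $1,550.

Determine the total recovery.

$50,655

First 5 violations: 5 × $1,860 = $9,300
Remaining violations: (13 − 5) × $4,400 = $35,200
Statutory damages: $9,300 + $35,200 = $44,500
Combined damages: $1,550 + $44,500 = $46,050
Attorney fees: 10% of $46,050 = $4,605
Total before cap: $46,050 + $4,605 = $50,655
Cap at $99,050: $50,655 is within the cap, no reduction.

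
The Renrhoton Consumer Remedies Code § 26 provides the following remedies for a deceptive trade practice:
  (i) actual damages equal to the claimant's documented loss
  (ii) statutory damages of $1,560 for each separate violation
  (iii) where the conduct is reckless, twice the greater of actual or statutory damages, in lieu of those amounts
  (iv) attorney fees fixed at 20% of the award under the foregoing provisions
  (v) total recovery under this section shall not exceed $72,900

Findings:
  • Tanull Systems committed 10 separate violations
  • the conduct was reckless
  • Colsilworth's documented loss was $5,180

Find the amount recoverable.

Statutory damages: 10 × $1,560 = $15,600
Greater of actual damages ($5,180) or statutory damages ($15,600): $15,600
Doubled: 2 × $15,600 = $31,200
Attorney fees: 20% of $31,200 = $6,240
Total before cap: $31,200 + $6,240 = $37,440
Cap at $72,900: $37,440 is within the cap, no reduction.

Total recovery: $37,440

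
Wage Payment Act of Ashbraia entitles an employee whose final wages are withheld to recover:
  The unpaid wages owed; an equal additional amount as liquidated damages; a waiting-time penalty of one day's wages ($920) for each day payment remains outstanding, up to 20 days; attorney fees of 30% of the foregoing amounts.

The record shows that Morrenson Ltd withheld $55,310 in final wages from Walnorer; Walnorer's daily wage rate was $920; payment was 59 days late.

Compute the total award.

Liquidated damages (equal amount): $55,310
Penalty days: min(59, 20) = 20
Waiting-time penalty: 20 × $920 = $18,400
Subtotal: $55,310 + $55,310 + $18,400 = $129,020
Attorney fees: 30% of $129,020 = $38,706
Total award: $129,020 + $38,706 = $167,726

$167,726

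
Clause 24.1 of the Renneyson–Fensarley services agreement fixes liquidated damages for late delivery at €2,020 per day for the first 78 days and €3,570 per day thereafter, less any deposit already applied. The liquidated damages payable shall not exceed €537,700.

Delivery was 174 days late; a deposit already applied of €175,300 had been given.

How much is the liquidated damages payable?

€324,980

First 78 days: 78 × €2,020 = €157,560
Remaining days: (174 − 78) × €3,570 = €342,720
Accrued per-day damages: €157,560 + €342,720 = €500,280
Less deposit already applied: €500,280 − €175,300 = €324,980
Cap at €537,700: €324,980 is within the cap, no reduction.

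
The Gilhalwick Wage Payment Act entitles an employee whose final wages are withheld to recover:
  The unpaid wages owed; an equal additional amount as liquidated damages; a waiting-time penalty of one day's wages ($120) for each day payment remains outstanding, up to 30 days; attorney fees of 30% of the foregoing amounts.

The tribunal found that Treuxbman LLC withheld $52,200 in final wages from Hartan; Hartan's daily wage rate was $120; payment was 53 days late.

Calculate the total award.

Liquidated damages (equal amount): $52,200
Penalty days: min(53, 30) = 30
Waiting-time penalty: 30 × $120 = $3,600
Subtotal: $52,200 + $52,200 + $3,600 = $108,000
Attorney fees: 30% of $108,000 = $32,400
Total award: $108,000 + $32,400 = $140,400

$140,400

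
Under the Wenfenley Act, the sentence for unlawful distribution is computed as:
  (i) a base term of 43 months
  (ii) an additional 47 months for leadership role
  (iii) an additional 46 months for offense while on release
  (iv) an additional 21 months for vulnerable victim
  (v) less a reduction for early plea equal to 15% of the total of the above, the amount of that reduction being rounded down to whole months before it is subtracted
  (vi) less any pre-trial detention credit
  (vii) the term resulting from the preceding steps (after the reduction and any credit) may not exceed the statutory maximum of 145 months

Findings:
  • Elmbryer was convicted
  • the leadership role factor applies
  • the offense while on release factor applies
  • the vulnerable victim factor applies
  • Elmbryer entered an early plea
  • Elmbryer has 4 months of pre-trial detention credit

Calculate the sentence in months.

130 months

Leadership role enhancement: +47 months
Offense while on release enhancement: +46 months
Vulnerable victim enhancement: +21 months
Adjusted term: 43 months + 47 months + 46 months + 21 months = 157 months
Early plea reduction: 15% of 157 months = 23 months (rounded down)
After reduction: 157 − 23 = 134 months
Less pre-trial detention credit: 134 months − 4 months = 130 months
Cap at 145 months: 130 months is within the cap, no reduction.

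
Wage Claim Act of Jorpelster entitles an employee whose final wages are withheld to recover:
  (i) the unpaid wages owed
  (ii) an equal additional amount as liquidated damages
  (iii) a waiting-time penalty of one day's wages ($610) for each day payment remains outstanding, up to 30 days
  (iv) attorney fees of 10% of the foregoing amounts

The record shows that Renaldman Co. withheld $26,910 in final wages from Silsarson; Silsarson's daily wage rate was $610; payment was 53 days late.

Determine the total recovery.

$79,332

Liquidated damages (equal amount): $26,910
Penalty days: min(53, 30) = 30
Waiting-time penalty: 30 × $610 = $18,300
Subtotal: $26,910 + $26,910 + $18,300 = $72,120
Attorney fees: 10% of $72,120 = $7,212
Total award: $72,120 + $7,212 = $79,332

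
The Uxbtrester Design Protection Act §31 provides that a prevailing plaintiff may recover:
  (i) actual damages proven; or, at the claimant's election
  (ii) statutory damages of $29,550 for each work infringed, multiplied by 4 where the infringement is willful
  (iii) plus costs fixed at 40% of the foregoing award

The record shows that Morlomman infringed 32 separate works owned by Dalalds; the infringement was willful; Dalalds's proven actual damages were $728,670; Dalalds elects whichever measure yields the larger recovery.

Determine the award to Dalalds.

Statutory damages: 32 × $29,550 = $945,600
Multiplied by 4: 4 × $945,600 = $3,782,400
Greater of actual damages ($728,670) or enhanced statutory damages ($3,782,400): $3,782,400
Costs: 40% of $3,782,400 = $1,512,960
Award plus costs: $3,782,400 + $1,512,960 = $5,295,360

$5,295,360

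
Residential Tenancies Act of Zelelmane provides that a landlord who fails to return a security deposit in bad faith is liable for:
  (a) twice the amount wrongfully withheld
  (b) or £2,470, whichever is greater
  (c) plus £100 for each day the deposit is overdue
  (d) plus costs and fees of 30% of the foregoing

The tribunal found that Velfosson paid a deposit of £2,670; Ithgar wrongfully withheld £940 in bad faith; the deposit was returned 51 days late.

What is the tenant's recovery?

£9,841

Doubled: 2 × £940 = £1,880
Minimum £2,470: £1,880 is below the minimum → £2,470
Late-return penalty: 51 × £100 = £5,100
Damages plus late penalty: £2,470 + £5,100 = £7,570
Costs and fees: 30% of £7,570 = £2,271
Total recovery: £7,570 + £2,271 = £9,841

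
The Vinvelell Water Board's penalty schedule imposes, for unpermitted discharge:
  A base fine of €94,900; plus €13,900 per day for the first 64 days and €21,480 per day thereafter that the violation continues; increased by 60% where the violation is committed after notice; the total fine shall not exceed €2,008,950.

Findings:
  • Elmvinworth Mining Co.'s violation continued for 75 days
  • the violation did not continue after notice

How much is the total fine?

€1,220,780

First 64 days: 64 × €13,900 = €889,600
Remaining days: (75 − 64) × €21,480 = €236,280
Per-day component: €889,600 + €236,280 = €1,125,880
Base plus per-day: €94,900 + €1,125,880 = €1,220,780
The violation did not continue after notice: no 60% increase.
Cap at €2,008,950: €1,220,780 is within the cap, no reduction.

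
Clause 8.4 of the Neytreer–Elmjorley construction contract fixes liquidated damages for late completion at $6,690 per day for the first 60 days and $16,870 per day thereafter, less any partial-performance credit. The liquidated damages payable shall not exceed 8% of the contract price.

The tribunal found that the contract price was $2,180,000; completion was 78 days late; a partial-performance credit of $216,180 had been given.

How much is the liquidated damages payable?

Liquidated damages: $174,400

First 60 days: 60 × $6,690 = $401,400
Remaining days: (78 − 60) × $16,870 = $303,660
Accrued per-day damages: $401,400 + $303,660 = $705,060
Less partial-performance credit: $705,060 − $216,180 = $488,880
Cap: 8% of $2,180,000 = $174,400
Cap at $174,400: $488,880 exceeds the cap → $174,400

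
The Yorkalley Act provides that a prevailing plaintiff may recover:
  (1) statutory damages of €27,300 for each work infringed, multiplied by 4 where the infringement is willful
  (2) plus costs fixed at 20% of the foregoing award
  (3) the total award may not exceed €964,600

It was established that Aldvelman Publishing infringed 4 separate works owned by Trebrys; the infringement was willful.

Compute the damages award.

Statutory damages: 4 × €27,300 = €109,200
Multiplied by 4: 4 × €109,200 = €436,800
Costs: 20% of €436,800 = €87,360
Award plus costs: €436,800 + €87,360 = €524,160
Cap at €964,600: €524,160 is within the cap, no reduction.

€524,160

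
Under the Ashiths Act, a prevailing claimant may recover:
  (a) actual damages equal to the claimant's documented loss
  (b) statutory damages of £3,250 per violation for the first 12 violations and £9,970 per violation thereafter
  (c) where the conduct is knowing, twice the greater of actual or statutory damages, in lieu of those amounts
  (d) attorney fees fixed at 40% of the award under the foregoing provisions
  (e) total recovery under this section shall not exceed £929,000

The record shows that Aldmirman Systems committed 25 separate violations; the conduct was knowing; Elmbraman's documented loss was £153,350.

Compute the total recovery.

First 12 violations: 12 × £3,250 = £39,000
Remaining violations: (25 − 12) × £9,970 = £129,610
Statutory damages: £39,000 + £129,610 = £168,610
Greater of actual damages (£153,350) or statutory damages (£168,610): £168,610
Doubled: 2 × £168,610 = £337,220
Attorney fees: 40% of £337,220 = £134,888
Total before cap: £337,220 + £134,888 = £472,108
Cap at £929,000: £472,108 is within the cap, no reduction.

£472,108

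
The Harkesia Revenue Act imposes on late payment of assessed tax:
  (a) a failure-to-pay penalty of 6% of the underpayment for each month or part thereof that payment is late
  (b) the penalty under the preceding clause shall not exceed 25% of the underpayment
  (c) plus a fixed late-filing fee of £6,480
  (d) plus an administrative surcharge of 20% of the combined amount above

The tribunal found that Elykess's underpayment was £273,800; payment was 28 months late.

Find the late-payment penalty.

Accrued rate: 6% × 28 = 168%, capped at 25% → 25%
Failure-to-pay penalty: 25% of £273,800 = £68,450
Penalty before surcharge: £68,450 + £6,480 = £74,930
Administrative surcharge: 20% of £74,930 = £14,986
Total penalty: £74,930 + £14,986 = £89,916

£89,916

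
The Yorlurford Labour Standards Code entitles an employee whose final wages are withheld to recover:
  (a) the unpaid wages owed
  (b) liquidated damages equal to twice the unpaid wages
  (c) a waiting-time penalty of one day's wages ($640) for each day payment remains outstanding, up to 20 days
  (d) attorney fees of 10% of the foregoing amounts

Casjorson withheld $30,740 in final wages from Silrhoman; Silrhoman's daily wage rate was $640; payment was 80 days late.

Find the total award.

Doubled: 2 × $30,740 = $61,480
Penalty days: min(80, 20) = 20
Waiting-time penalty: 20 × $640 = $12,800
Subtotal: $30,740 + $61,480 + $12,800 = $105,020
Attorney fees: 10% of $105,020 = $10,502
Total award: $105,020 + $10,502 = $115,522

$115,522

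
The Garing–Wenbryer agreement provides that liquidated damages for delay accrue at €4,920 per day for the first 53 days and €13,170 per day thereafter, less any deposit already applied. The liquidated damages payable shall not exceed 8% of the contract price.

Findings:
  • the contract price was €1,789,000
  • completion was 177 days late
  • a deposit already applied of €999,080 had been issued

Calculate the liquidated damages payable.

€143,120

First 53 days: 53 × €4,920 = €260,760
Remaining days: (177 − 53) × €13,170 = €1,633,080
Accrued per-day damages: €260,760 + €1,633,080 = €1,893,840
Less deposit already applied: €1,893,840 − €999,080 = €894,760
Cap: 8% of €1,789,000 = €143,120
Cap at €143,120: €894,760 exceeds the cap → €143,120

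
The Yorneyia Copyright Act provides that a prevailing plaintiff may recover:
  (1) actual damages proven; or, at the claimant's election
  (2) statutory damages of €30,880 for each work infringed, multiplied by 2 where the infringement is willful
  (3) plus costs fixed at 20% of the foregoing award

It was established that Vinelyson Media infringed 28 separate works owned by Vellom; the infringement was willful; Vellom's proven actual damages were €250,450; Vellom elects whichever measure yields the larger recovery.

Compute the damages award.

Statutory damages: 28 × €30,880 = €864,640
Doubled: 2 × €864,640 = €1,729,280
Greater of actual damages (€250,450) or enhanced statutory damages (€1,729,280): €1,729,280
Costs: 20% of €1,729,280 = €345,856
Award plus costs: €1,729,280 + €345,856 = €2,075,136

€2,075,136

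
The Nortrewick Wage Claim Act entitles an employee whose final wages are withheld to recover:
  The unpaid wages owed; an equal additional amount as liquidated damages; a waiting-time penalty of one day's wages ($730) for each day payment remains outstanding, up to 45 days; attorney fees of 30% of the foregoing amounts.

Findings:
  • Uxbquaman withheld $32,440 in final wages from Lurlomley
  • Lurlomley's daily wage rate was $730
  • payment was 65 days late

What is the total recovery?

Liquidated damages (equal amount): $32,440
Penalty days: min(65, 45) = 45
Waiting-time penalty: 45 × $730 = $32,850
Subtotal: $32,440 + $32,440 + $32,850 = $97,730
Attorney fees: 30% of $97,730 = $29,319
Total award: $97,730 + $29,319 = $127,049

$127,049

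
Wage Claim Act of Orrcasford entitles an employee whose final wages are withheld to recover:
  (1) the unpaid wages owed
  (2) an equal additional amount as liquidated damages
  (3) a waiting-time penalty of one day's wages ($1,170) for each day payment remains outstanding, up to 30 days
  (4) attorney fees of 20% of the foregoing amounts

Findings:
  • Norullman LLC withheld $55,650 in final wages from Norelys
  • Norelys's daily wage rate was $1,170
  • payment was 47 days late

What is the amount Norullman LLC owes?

Liquidated damages (equal amount): $55,650
Penalty days: min(47, 30) = 30
Waiting-time penalty: 30 × $1,170 = $35,100
Subtotal: $55,650 + $55,650 + $35,100 = $146,400
Attorney fees: 20% of $146,400 = $29,280
Total award: $146,400 + $29,280 = $175,680

$175,680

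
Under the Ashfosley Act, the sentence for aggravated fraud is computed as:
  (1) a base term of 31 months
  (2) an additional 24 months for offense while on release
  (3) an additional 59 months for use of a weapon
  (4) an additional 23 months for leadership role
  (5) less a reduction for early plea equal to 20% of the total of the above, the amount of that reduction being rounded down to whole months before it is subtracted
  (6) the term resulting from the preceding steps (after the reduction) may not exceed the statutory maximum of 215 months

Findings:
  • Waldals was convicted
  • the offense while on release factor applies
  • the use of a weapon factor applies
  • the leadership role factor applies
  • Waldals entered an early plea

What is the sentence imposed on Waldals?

Offense while on release enhancement: +24 months
Use of a weapon enhancement: +59 months
Leadership role enhancement: +23 months
Adjusted term: 31 months + 24 months + 59 months + 23 months = 137 months
Early plea reduction: 20% of 137 months = 27 months (rounded down)
After reduction: 137 − 27 = 110 months
Cap at 215 months: 110 months is within the cap, no reduction.

110 months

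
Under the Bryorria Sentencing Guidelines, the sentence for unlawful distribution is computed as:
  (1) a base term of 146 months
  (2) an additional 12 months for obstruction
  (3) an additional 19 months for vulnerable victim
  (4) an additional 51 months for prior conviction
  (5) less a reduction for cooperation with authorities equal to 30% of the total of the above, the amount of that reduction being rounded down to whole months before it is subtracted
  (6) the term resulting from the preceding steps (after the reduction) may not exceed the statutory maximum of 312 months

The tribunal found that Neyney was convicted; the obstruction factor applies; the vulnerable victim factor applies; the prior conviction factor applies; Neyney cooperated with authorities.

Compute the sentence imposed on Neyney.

160 months

Obstruction enhancement: +12 months
Vulnerable victim enhancement: +19 months
Prior conviction enhancement: +51 months
Adjusted term: 146 months + 12 months + 19 months + 51 months = 228 months
Cooperation with authorities reduction: 30% of 228 months = 68 months (rounded down)
After reduction: 228 − 68 = 160 months
Cap at 312 months: 160 months is within the cap, no reduction.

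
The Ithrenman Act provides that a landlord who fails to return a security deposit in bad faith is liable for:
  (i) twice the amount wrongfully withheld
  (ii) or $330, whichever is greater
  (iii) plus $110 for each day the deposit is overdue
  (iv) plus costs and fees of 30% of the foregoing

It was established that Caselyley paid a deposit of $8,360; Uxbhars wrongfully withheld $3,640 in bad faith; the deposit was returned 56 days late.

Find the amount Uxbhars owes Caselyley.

Recovery: $17,472

Doubled: 2 × $3,640 = $7,280
Minimum $330: $7,280 meets the minimum, no increase.
Late-return penalty: 56 × $110 = $6,160
Damages plus late penalty: $7,280 + $6,160 = $13,440
Costs and fees: 30% of $13,440 = $4,032
Total recovery: $13,440 + $4,032 = $17,472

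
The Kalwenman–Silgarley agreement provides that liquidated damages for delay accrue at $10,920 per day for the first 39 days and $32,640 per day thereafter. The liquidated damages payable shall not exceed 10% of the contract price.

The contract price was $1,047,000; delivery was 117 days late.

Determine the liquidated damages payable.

Liquidated damages: $104,700

First 39 days: 39 × $10,920 = $425,880
Remaining days: (117 − 39) × $32,640 = $2,545,920
Accrued per-day damages: $425,880 + $2,545,920 = $2,971,800
Cap: 10% of $1,047,000 = $104,700
Cap at $104,700: $2,971,800 exceeds the cap → $104,700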